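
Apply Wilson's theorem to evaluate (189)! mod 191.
(190)! = (189)! × (190) ≡ -1 (mod 191). So (189)! ≡ -1 × (190)^(-1) ≡ (-1)×(-1) = 1 (mod 191)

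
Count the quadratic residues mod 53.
Exactly half the non-zero residues mod a prime are QRs: (53-1)/2 = 26.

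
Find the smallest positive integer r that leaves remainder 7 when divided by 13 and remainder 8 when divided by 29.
M = 13 × 29 = 377. M₁ = 29, y₁ ≡ 9 (mod 13). M₂ = 13, y₂ ≡ 9 (mod 29). r = 7×29×9 + 8×13×9 ≡ 124 (mod 377)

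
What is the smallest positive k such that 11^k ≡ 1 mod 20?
Powers of 11 mod 20: 11^1≡11, 11^2≡1. Order = 2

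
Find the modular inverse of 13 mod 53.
Since 53 is prime, by Fermat 13^(-1) ≡ 13^{51} ≡ 49 mod 53. Verify: 13 × 49 = 637 ≡ 1 mod 53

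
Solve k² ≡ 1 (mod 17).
The square roots of 1 mod 17 are 1 and 16. Verify: 1² = 1 ≡ 1 (mod 17)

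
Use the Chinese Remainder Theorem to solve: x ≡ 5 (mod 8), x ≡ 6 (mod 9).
M = 8 × 9 = 72. M₁ = 9, y₁ ≡ 1 (mod 8). M₂ = 8, y₂ ≡ 8 (mod 9). x = 5×9×1 + 6×8×8 ≡ 69 (mod 72)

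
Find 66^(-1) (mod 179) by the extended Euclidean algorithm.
Extended GCD: 66(19) + 179(-7) = 1. So 66^(-1) ≡ 19 (mod 179). Verify: 66 × 19 = 1254 ≡ 1 (mod 179)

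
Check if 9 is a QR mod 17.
By Euler's criterion: 9^{8} ≡ 1 (mod 17). Since this equals 1, 9 is a QR.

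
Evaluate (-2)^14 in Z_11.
Using Fermat: (-2)^{10} ≡ 1 mod 11. 14 ≡ 4 mod 10. So (-2)^{14} ≡ (-2)^{4} ≡ 5 mod 11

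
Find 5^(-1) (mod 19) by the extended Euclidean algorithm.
Extended GCD: 5(4) + 19(-1) = 1. So 5^(-1) ≡ 4 (mod 19). Verify: 5 × 4 = 20 ≡ 1 (mod 19)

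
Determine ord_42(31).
Powers of 31 mod 42: 31^1≡31, 31^2≡37, 31^3≡13, 31^4≡25, 31^5≡19, 31^6≡1. So the order of 31 is 6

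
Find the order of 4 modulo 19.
Powers of 4 mod 19: 4^1≡4, 4^2≡16, 4^3≡7, 4^4≡9, 4^5≡17, 4^6≡11, 4^7≡6, 4^8≡5, 4^9≡1. Order = 9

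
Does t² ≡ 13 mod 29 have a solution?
By Euler's criterion: 13^{14} ≡ 1 mod 29. Since this equals 1, 13 is a QR.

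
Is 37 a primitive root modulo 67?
37^{3} ≡ 1 (mod 67) and 3 < 66, so ord_67(37) = 3 ≠ 66 and 37 is not a primitive root.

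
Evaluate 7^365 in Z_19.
Using Fermat: 7^{18} ≡ 1 (mod 19). 365 ≡ 5 (mod 18). So 7^{365} ≡ 7^{5} ≡ 11 (mod 19)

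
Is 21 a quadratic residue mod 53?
By Euler's criterion: 21^{26} ≡ 52 (mod 53). Since this equals -1 (≡ 52), 21 is not a QR.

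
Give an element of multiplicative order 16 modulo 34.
3 has order 16 mod 34 since 3^{16} ≡ 1 (mod 34) and no smaller power works.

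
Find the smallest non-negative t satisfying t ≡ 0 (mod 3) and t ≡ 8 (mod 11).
M = 3 × 11 = 33. M₁ = 11, y₁ ≡ 2 (mod 3). M₂ = 3, y₂ ≡ 4 (mod 11). t = 0×11×2 + 8×3×4 ≡ 30 (mod 33)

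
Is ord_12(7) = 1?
Powers of 7 mod 12: 7^1≡7, 7^2≡1. 7^1≡7≢1, so ord ≠ 1. No, the actual order is 2.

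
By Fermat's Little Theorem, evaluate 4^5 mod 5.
By Fermat: 4^{4} ≡ 1 (mod 5). So 4^{5} = 4^{4} · 4^{1} ≡ 4^{1} ≡ 4 (mod 5)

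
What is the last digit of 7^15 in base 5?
Using Fermat: 7^{4} ≡ 1 mod 5. 15 ≡ 3 mod 4. So 7^{15} ≡ 7^{3} ≡ 3 mod 5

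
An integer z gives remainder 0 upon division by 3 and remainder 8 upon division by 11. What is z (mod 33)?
M = 3 × 11 = 33. M₁ = 11, y₁ ≡ 2 (mod 3). M₂ = 3, y₂ ≡ 4 (mod 11). z = 0×11×2 + 8×3×4 ≡ 30 (mod 33)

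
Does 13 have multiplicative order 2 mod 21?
Powers of 13 mod 21: 13^1≡13, 13^2≡1. First k with 13^k≡1 is k=2. Yes, ord_21(13) = 2.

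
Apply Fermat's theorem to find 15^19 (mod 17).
By Fermat: 15^{16} ≡ 1 (mod 17). So 15^{19} = 15^{16} · 15^{3} ≡ 15^{3} ≡ 9 (mod 17)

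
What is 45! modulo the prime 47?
(46)! = (45)! × (46) ≡ -1 mod 47. So (45)! ≡ -1 × (46)^(-1) ≡ (-1)×(-1) = 1 mod 47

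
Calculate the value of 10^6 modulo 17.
By repeated squaring (mod 17): 10^{1}≡10, 10^{2}≡15, 10^{4}≡4. Then 10^{6} = 10^{4+2} ≡ 4 × 15 ≡ 9 (mod 17)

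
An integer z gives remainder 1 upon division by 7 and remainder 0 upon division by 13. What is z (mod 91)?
M = 7 × 13 = 91. M₁ = 13, y₁ ≡ 6 (mod 7). M₂ = 7, y₂ ≡ 2 (mod 13). z = 1×13×6 + 0×7×2 ≡ 78 (mod 91)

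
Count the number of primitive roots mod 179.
There are φ(179-1) = φ(178) = 88 primitive roots modulo 179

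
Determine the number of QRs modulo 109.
Exactly half the non-zero residues mod a prime are QRs: (109-1)/2 = 54.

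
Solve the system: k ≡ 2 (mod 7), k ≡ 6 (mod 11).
M = 7 × 11 = 77. M₁ = 11, y₁ ≡ 2 (mod 7). M₂ = 7, y₂ ≡ 8 (mod 11). k = 2×11×2 + 6×7×8 ≡ 72 (mod 77)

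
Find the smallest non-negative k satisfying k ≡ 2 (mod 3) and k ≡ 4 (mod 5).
M = 3 × 5 = 15. M₁ = 5, y₁ ≡ 2 (mod 3). M₂ = 3, y₂ ≡ 2 (mod 5). k = 2×5×2 + 4×3×2 ≡ 14 (mod 15)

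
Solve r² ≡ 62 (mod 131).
The square roots of 62 mod 131 are 113 and 18. Verify: 113² = 12769 ≡ 62 (mod 131)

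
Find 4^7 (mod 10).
By repeated squaring (mod 10): 4^{1}≡4, 4^{2}≡6, 4^{4}≡6. Then 4^{7} = 4^{4+2+1} ≡ 6 × 6 × 4 ≡ 4 (mod 10)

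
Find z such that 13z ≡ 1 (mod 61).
Since 61 is prime, by Fermat 13^(-1) ≡ 13^{59} ≡ 47 (mod 61). Verify: 13 × 47 = 611 ≡ 1 (mod 61)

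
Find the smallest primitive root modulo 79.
g = 3. For each prime q|78: 3^{39}≡78, 3^{26}≡23, 3^{6}≡18, none ≡ 1, so ord_79(3) = 78 and 3 is a primitive root.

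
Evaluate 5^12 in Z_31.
By repeated squaring (mod 31): 5^{1}≡5, 5^{2}≡25, 5^{4}≡5, 5^{8}≡25. Then 5^{12} = 5^{8+4} ≡ 25 × 5 ≡ 1 (mod 31)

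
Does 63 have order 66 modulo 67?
ord_67(63) divides 66. For each prime q|66: 63^{33}≡66, 63^{22}≡29, 63^{6}≡9, none ≡ 1. So 63 has order 66 and is a primitive root mod 67.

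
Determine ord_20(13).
Powers of 13 mod 20: 13^1≡13, 13^2≡9, 13^3≡17, 13^4≡1. So the order of 13 is 4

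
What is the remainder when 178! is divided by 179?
By Wilson's theorem, (178)! ≡ -1 ≡ 178 mod 179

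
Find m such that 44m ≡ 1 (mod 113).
Since 113 is prime, by Fermat 44^(-1) ≡ 44^{111} ≡ 18 (mod 113). Verify: 44 × 18 = 792 ≡ 1 (mod 113)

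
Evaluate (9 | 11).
(9/11) = 9^{5} mod 11 = 1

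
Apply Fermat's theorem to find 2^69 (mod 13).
By Fermat: 2^{12} ≡ 1 (mod 13). 69 = 5×12 + 9. So 2^{69} ≡ 2^{9} ≡ 5 (mod 13)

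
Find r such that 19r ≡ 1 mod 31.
Since 31 is prime, by Fermat 19^(-1) ≡ 19^{29} ≡ 18 mod 31. Verify: 19 × 18 = 342 ≡ 1 mod 31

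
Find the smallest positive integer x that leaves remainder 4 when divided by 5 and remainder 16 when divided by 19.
M = 5 × 19 = 95. M₁ = 19, y₁ ≡ 4 (mod 5). M₂ = 5, y₂ ≡ 4 (mod 19). x = 4×19×4 + 16×5×4 ≡ 54 (mod 95)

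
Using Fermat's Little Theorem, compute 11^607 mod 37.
By Fermat: 11^{36} ≡ 1 (mod 37). 607 ≡ 31 (mod 36). So 11^{607} ≡ 11^{31} ≡ 11 (mod 37)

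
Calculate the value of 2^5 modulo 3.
Using Fermat: 2^{2} ≡ 1 (mod 3). 5 ≡ 1 (mod 2). So 2^{5} ≡ 2^{1} ≡ 2 (mod 3)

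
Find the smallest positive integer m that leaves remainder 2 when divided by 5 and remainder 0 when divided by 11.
M = 5 × 11 = 55. M₁ = 11, y₁ ≡ 1 (mod 5). M₂ = 5, y₂ ≡ 9 (mod 11). m = 2×11×1 + 0×5×9 ≡ 22 (mod 55)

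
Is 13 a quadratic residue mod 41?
By Euler's criterion: 13^{20} ≡ 40 mod 41. Since this equals -1 (≡ 40), 13 is not a QR.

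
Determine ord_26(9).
Powers of 9 mod 26: 9^1≡9, 9^2≡3, 9^3≡1. Order = 3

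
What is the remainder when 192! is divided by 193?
By Wilson's theorem, (192)! ≡ -1 ≡ 192 (mod 193)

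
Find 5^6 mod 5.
By repeated squaring mod 5: 5^{1}≡0, 5^{2}≡0, 5^{4}≡0. Then 5^{6} = 5^{4+2} ≡ 0 × 0 ≡ 0 mod 5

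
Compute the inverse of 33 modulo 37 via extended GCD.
Extended GCD: 33(9) + 37(-8) = 1. So 33^(-1) ≡ 9 (mod 37). Verify: 33 × 9 = 297 ≡ 1 (mod 37)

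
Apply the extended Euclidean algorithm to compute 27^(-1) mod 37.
Extended GCD: 27(11) + 37(-8) = 1. So 27^(-1) ≡ 11 mod 37. Verify: 27 × 11 = 297 ≡ 1 mod 37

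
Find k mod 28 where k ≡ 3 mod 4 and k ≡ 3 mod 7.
M = 4 × 7 = 28. M₁ = 7, y₁ ≡ 3 mod 4. M₂ = 4, y₂ ≡ 2 mod 7. k = 3×7×3 + 3×4×2 ≡ 3 mod 28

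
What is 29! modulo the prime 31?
(30)! = (29)! × (30) ≡ -1 (mod 31). So (29)! ≡ -1 × (30)^(-1) ≡ (-1)×(-1) = 1 (mod 31)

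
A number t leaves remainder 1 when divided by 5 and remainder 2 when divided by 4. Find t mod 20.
M = 5 × 4 = 20. M₁ = 4, y₁ ≡ 4 mod 5. M₂ = 5, y₂ ≡ 1 mod 4. t = 1×4×4 + 2×5×1 ≡ 6 mod 20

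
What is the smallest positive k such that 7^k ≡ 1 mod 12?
Powers of 7 mod 12: 7^1≡7, 7^2≡1. ord_12(7) = 2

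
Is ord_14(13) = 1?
Powers of 13 mod 14: 13^1≡13, 13^2≡1. 13^1≡13≢1, so ord ≠ 1. No, the actual order is 2.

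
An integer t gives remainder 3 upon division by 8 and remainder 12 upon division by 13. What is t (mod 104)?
M = 8 × 13 = 104. M₁ = 13, y₁ ≡ 5 (mod 8). M₂ = 8, y₂ ≡ 5 (mod 13). t = 3×13×5 + 12×8×5 ≡ 51 (mod 104)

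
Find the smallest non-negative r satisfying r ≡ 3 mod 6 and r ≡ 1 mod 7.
M = 6 × 7 = 42. M₁ = 7, y₁ ≡ 1 mod 6. M₂ = 6, y₂ ≡ 6 mod 7. r = 3×7×1 + 1×6×6 ≡ 15 mod 42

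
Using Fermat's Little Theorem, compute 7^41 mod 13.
By Fermat: 7^{12} ≡ 1 (mod 13). 41 = 3×12 + 5. So 7^{41} ≡ 7^{5} ≡ 11 (mod 13)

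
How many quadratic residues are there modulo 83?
For prime 83, there are (p-1)/2 = (83-1)/2 = 41 quadratic residues (excluding 0).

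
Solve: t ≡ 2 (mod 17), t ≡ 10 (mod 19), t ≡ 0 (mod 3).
M = 17 × 19 × 3 = 969. M₁ = 57, y₁ ≡ 3 (mod 17). M₂ = 51, y₂ ≡ 3 (mod 19). M₃ = 323, y₃ ≡ 2 (mod 3). t = 2×57×3 + 10×51×3 + 0×323×2 ≡ 903 (mod 969)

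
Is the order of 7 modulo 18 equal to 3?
Powers of 7 mod 18: 7^1≡7, 7^2≡13, 7^3≡1. First k with 7^k≡1 is k=3. Yes, ord_18(7) = 3.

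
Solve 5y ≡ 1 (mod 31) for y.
Since 31 is prime, by Fermat 5^(-1) ≡ 5^{29} ≡ 25 (mod 31). Verify: 5 × 25 = 125 ≡ 1 (mod 31)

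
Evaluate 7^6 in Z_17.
By repeated squaring mod 17: 7^{1}≡7, 7^{2}≡15, 7^{4}≡4. Then 7^{6} = 7^{4+2} ≡ 4 × 15 ≡ 9 mod 17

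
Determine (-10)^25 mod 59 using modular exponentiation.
By repeated squaring mod 59: (-10)^{1}≡49, (-10)^{2}≡41, (-10)^{4}≡29, (-10)^{8}≡15, (-10)^{16}≡48. Then (-10)^{25} = (-10)^{16+8+1} ≡ 48 × 15 × 49 ≡ 57 mod 59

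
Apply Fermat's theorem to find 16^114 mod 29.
By Fermat: 16^{28} ≡ 1 mod 29. 114 = 4×28 + 2. So 16^{114} ≡ 16^{2} ≡ 24 mod 29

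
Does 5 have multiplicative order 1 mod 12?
Powers of 5 mod 12: 5^1≡5, 5^2≡1. 5^1≡5≢1, so ord ≠ 1. No, the actual order is 2.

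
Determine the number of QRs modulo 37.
For prime 37, there are (p-1)/2 = (37-1)/2 = 18 quadratic residues (excluding 0).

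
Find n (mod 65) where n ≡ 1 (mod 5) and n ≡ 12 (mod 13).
M = 5 × 13 = 65. M₁ = 13, y₁ ≡ 2 (mod 5). M₂ = 5, y₂ ≡ 8 (mod 13). n = 1×13×2 + 12×5×8 ≡ 51 (mod 65)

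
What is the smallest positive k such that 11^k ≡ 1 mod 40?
Powers of 11 mod 40: 11^1≡11, 11^2≡1. Order = 2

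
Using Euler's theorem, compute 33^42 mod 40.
By Euler: 33^{16} ≡ 1 mod 40 since gcd(33, 40) = 1. 42 = 2×16 + 10. So 33^{42} ≡ 33^{10} ≡ 9 mod 40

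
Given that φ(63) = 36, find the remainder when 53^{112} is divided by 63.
By Euler: 53^{36} ≡ 1 (mod 63) since gcd(53, 63) = 1. 112 = 3×36 + 4. So 53^{112} ≡ 53^{4} ≡ 46 (mod 63)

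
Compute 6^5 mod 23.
By repeated squaring (mod 23): 6^{1}≡6, 6^{2}≡13, 6^{4}≡8. Then 6^{5} = 6^{4+1} ≡ 8 × 6 ≡ 2 (mod 23)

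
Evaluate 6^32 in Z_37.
By repeated squaring mod 37: 6^{1}≡6, 6^{2}≡36, 6^{4}≡1, 6^{8}≡1, 6^{16}≡1, 6^{32}≡1. So 6^{32} ≡ 1 mod 37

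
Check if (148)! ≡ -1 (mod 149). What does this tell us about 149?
(148)! mod 149 = 148. Since this equals -1 (mod 149), Wilson confirms 149 is prime.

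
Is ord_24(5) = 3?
Powers of 5 mod 24: 5^1≡5, 5^2≡1. Already 5^2≡1, so the order is 2 < 3. No, the actual order is 2.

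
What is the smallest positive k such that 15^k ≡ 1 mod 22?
Powers of 15 mod 22: 15^1≡15, 15^2≡5, 15^3≡9, 15^4≡3, 15^5≡1. ord_22(15) = 5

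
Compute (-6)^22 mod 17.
Using Fermat: (-6)^{16} ≡ 1 (mod 17). 22 ≡ 6 (mod 16). So (-6)^{22} ≡ (-6)^{6} ≡ 8 (mod 17)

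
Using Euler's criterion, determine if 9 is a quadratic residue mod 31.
By Euler's criterion: 9^{15} ≡ 1 mod 31. Since this equals 1, 9 is a QR.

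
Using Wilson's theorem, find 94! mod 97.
(96)! = (94)! × (95) × (96) ≡ -1 mod 97. So (94)! ≡ -1 × [(96)(95)]^(-1) ≡ 48 mod 97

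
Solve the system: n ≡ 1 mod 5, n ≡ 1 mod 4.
M = 5 × 4 = 20. M₁ = 4, y₁ ≡ 4 mod 5. M₂ = 5, y₂ ≡ 1 mod 4. n = 1×4×4 + 1×5×1 ≡ 1 mod 20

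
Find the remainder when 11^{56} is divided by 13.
By Fermat: 11^{12} ≡ 1 (mod 13). 56 = 4×12 + 8. So 11^{56} ≡ 11^{8} ≡ 9 (mod 13)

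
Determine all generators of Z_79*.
There are φ(78) = 24 primitive roots mod 79: {3, 6, 7, 28, 29, 30, 34, 35, 37, 39, 43, 47, 48, 53, 54, 59, 60, 63, 66, 68, 70, 74, 75, 77}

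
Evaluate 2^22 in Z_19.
Using Fermat: 2^{18} ≡ 1 (mod 19). 22 ≡ 4 (mod 18). So 2^{22} ≡ 2^{4} ≡ 16 (mod 19)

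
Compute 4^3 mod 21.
4^{3} = 64 ≡ 1 (mod 21)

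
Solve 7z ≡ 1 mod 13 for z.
Since 13 is prime, by Fermat 7^(-1) ≡ 7^{11} ≡ 2 mod 13. Verify: 7 × 2 = 14 ≡ 1 mod 13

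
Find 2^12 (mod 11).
Using Fermat: 2^{10} ≡ 1 (mod 11). 12 ≡ 2 (mod 10). So 2^{12} ≡ 2^{2} ≡ 4 (mod 11)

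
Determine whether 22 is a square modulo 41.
By Euler's criterion: 22^{20} ≡ 40 mod 41. Since this equals -1 (≡ 40), 22 is not a QR.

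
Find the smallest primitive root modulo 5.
g = 2. Powers: [2, 4, 3, 1] generates all 4 non-zero residues.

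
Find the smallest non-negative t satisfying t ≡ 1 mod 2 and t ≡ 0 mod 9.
M = 2 × 9 = 18. M₁ = 9, y₁ ≡ 1 mod 2. M₂ = 2, y₂ ≡ 5 mod 9. t = 1×9×1 + 0×2×5 ≡ 9 mod 18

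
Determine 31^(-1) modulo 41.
Since 41 is prime, by Fermat 31^(-1) ≡ 31^{39} ≡ 4 (mod 41). Verify: 31 × 4 = 124 ≡ 1 (mod 41)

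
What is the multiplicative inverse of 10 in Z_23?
Since 23 is prime, by Fermat 10^(-1) ≡ 10^{21} ≡ 7 mod 23. Verify: 10 × 7 = 70 ≡ 1 mod 23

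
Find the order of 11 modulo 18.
Powers of 11 mod 18: 11^1≡11, 11^2≡13, 11^3≡17, 11^4≡7, 11^5≡5, 11^6≡1. Order = 6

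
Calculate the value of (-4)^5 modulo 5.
Using Fermat: (-4)^{4} ≡ 1 (mod 5). 5 ≡ 1 (mod 4). So (-4)^{5} ≡ (-4)^{1} ≡ 1 (mod 5)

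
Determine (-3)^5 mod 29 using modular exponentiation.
By repeated squaring mod 29: (-3)^{1}≡26, (-3)^{2}≡9, (-3)^{4}≡23. Then (-3)^{5} = (-3)^{4+1} ≡ 23 × 26 ≡ 18 mod 29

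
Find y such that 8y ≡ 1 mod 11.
Since 11 is prime, by Fermat 8^(-1) ≡ 8^{9} ≡ 7 mod 11. Verify: 8 × 7 = 56 ≡ 1 mod 11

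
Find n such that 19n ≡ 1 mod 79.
Since 79 is prime, by Fermat 19^(-1) ≡ 19^{77} ≡ 25 mod 79. Verify: 19 × 25 = 475 ≡ 1 mod 79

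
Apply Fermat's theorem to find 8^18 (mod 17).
By Fermat: 8^{16} ≡ 1 (mod 17). So 8^{18} = 8^{16} · 8^{2} ≡ 8^{2} ≡ 13 (mod 17)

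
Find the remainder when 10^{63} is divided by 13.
By Fermat: 10^{12} ≡ 1 mod 13. 63 = 5×12 + 3. So 10^{63} ≡ 10^{3} ≡ 12 mod 13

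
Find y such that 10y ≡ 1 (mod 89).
Since 89 is prime, by Fermat 10^(-1) ≡ 10^{87} ≡ 9 (mod 89). Verify: 10 × 9 = 90 ≡ 1 (mod 89)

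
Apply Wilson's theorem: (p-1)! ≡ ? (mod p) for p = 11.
By Wilson's theorem, (10)! ≡ -1 ≡ 10 mod 11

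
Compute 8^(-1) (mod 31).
Since 31 is prime, by Fermat 8^(-1) ≡ 8^{29} ≡ 4 (mod 31). Verify: 8 × 4 = 32 ≡ 1 (mod 31)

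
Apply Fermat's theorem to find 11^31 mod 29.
By Fermat: 11^{28} ≡ 1 mod 29. So 11^{31} = 11^{28} · 11^{3} ≡ 11^{3} ≡ 26 mod 29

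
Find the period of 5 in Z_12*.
Powers of 5 mod 12: 5^1≡5, 5^2≡1. ord_12(5) = 2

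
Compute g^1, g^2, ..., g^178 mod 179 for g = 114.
114^1, 114^2, ..., 114^{178} mod 179: [114, 108, 140, 29, 84, 89, 122, 125, 109, 75, 137, 45, 118, 27, 35, 52, 21, 67, 120, 76, 72, 153, 79, 56, 119, 141, 143, 13, 50, 151, 30, 19, 18, 83, 154, 14, 164, 80, 170, 48, 102, 172, 97, 139, 94, 155, 128, 93, 41, 20, 132, 12, 115, 43, 69, 169, 113, 173, 32, 68, 55, 5, 33, 3, 163, 145, 62, 87, 73, 88, 8, 17, 148, 46, 53, 135, 175, 81, 105, 156, 63, 22, 2, 49, 37, 101, 58, 168, 178, 65, 71, 39, 150, 95, 90, 57, 54, 70, 104, 42, 134, 61, 152, 144, 127, 158, 112, 59, 103, 107, 26, 100, 123, 60, 38, 36, 166, 129, 28, 149, 160, 161, 96, 25, 165, 15, 99, 9, 131, 77, 7, 82, 40, 85, 24, 51, 86, 138, 159, 47, 167, 64, 136, 110, 10, 66, 6, 147, 111, 124, 174, 146, 176, 16, 34, 117, 92, 106, 91, 171, 162, 31, 133, 126, 44, 4, 98, 74, 23, 116, 157, 177, 130, 142, 78, 121, 11, 1]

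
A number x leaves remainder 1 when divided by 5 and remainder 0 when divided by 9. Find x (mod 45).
M = 5 × 9 = 45. M₁ = 9, y₁ ≡ 4 (mod 5). M₂ = 5, y₂ ≡ 2 (mod 9). x = 1×9×4 + 0×5×2 ≡ 36 (mod 45)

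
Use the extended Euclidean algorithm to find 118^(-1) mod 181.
Extended GCD: 118(-23) + 181(15) = 1. So 118^(-1) ≡ -23 ≡ 158 (mod 181). Verify: 118 × 158 = 18644 ≡ 1 (mod 181)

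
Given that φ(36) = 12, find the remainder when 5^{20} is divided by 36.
By Euler: 5^{12} ≡ 1 (mod 36) since gcd(5, 36) = 1. 20 = 1×12 + 8. So 5^{20} ≡ 5^{8} ≡ 25 (mod 36)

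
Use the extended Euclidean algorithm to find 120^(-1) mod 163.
Extended GCD: 120(72) + 163(-53) = 1. So 120^(-1) ≡ 72 mod 163. Verify: 120 × 72 = 8640 ≡ 1 mod 163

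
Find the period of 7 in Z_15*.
Powers of 7 mod 15: 7^1≡7, 7^2≡4, 7^3≡13, 7^4≡1. ord_15(7) = 4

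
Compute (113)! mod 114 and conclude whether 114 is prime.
(113)! mod 114 = 0. Since 0 ≢ -1 mod 114, 114 is not prime.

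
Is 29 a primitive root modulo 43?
ord_43(29) divides 42. For each prime q|42: 29^{21}≡42, 29^{14}≡6, 29^{6}≡21, none ≡ 1. So 29 has order 42 and is a primitive root mod 43.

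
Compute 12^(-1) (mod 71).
Since 71 is prime, by Fermat 12^(-1) ≡ 12^{69} ≡ 6 (mod 71). Verify: 12 × 6 = 72 ≡ 1 (mod 71)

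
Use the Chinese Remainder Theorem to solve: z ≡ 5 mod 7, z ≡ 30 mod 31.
M = 7 × 31 = 217. M₁ = 31, y₁ ≡ 5 mod 7. M₂ = 7, y₂ ≡ 9 mod 31. z = 5×31×5 + 30×7×9 ≡ 61 mod 217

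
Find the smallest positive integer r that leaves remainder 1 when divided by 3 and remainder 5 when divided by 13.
M = 3 × 13 = 39. M₁ = 13, y₁ ≡ 1 mod 3. M₂ = 3, y₂ ≡ 9 mod 13. r = 1×13×1 + 5×3×9 ≡ 31 mod 39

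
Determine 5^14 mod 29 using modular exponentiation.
By repeated squaring (mod 29): 5^{1}≡5, 5^{2}≡25, 5^{4}≡16, 5^{8}≡24. Then 5^{14} = 5^{8+4+2} ≡ 24 × 16 × 25 ≡ 1 (mod 29)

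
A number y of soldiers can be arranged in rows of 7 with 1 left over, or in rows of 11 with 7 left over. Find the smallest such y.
M = 7 × 11 = 77. M₁ = 11, y₁ ≡ 2 mod 7. M₂ = 7, y₂ ≡ 8 mod 11. y = 1×11×2 + 7×7×8 ≡ 29 mod 77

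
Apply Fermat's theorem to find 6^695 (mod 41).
By Fermat: 6^{40} ≡ 1 (mod 41). 695 ≡ 15 (mod 40). So 6^{695} ≡ 6^{15} ≡ 3 (mod 41)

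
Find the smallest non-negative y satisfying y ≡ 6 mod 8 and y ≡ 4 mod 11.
M = 8 × 11 = 88. M₁ = 11, y₁ ≡ 3 mod 8. M₂ = 8, y₂ ≡ 7 mod 11. y = 6×11×3 + 4×8×7 ≡ 70 mod 88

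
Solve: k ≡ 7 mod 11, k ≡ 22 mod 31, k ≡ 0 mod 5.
M = 11 × 31 × 5 = 1705. M₁ = 155, y₁ ≡ 1 mod 11. M₂ = 55, y₂ ≡ 22 mod 31. M₃ = 341, y₃ ≡ 1 mod 5. k = 7×155×1 + 22×55×22 + 0×341×1 ≡ 425 mod 1705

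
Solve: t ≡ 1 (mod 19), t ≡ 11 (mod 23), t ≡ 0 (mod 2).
M = 19 × 23 × 2 = 874. M₁ = 46, y₁ ≡ 12 (mod 19). M₂ = 38, y₂ ≡ 20 (mod 23). M₃ = 437, y₃ ≡ 1 (mod 2). t = 1×46×12 + 11×38×20 + 0×437×1 ≡ 172 (mod 874)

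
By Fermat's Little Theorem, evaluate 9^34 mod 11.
By Fermat: 9^{10} ≡ 1 mod 11. 34 = 3×10 + 4. So 9^{34} ≡ 9^{4} ≡ 5 mod 11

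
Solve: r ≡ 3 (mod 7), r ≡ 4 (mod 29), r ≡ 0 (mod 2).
M = 7 × 29 × 2 = 406. M₁ = 58, y₁ ≡ 4 (mod 7). M₂ = 14, y₂ ≡ 27 (mod 29). M₃ = 203, y₃ ≡ 1 (mod 2). r = 3×58×4 + 4×14×27 + 0×203×1 ≡ 178 (mod 406)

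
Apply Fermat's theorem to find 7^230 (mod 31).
By Fermat: 7^{30} ≡ 1 (mod 31). 230 ≡ 20 (mod 30). So 7^{230} ≡ 7^{20} ≡ 5 (mod 31)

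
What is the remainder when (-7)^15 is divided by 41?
By repeated squaring mod 41: (-7)^{1}≡34, (-7)^{2}≡8, (-7)^{4}≡23, (-7)^{8}≡37. Then (-7)^{15} = (-7)^{8+4+2+1} ≡ 37 × 23 × 8 × 34 ≡ 27 mod 41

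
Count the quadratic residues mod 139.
For prime 139, there are (p-1)/2 = (139-1)/2 = 69 quadratic residues (excluding 0).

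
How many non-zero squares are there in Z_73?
Exactly half the non-zero residues mod a prime are QRs: (73-1)/2 = 36.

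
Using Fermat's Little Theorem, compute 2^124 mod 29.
By Fermat: 2^{28} ≡ 1 mod 29. 124 = 4×28 + 12. So 2^{124} ≡ 2^{12} ≡ 7 mod 29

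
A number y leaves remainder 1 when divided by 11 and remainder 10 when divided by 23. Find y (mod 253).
M = 11 × 23 = 253. M₁ = 23, y₁ ≡ 1 (mod 11). M₂ = 11, y₂ ≡ 21 (mod 23). y = 1×23×1 + 10×11×21 ≡ 56 (mod 253)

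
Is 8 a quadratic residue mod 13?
By Euler's criterion: 8^{6} ≡ 12 mod 13. Since this equals -1 (≡ 12), 8 is not a QR.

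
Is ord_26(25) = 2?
Powers of 25 mod 26: 25^1≡25, 25^2≡1. First k with 25^k≡1 is k=2. Yes, ord_26(25) = 2.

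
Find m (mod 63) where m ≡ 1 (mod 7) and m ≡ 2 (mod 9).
M = 7 × 9 = 63. M₁ = 9, y₁ ≡ 4 (mod 7). M₂ = 7, y₂ ≡ 4 (mod 9). m = 1×9×4 + 2×7×4 ≡ 29 (mod 63)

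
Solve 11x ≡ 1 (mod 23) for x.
Since 23 is prime, by Fermat 11^(-1) ≡ 11^{21} ≡ 21 (mod 23). Verify: 11 × 21 = 231 ≡ 1 (mod 23)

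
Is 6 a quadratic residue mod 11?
By Euler's criterion: 6^{5} ≡ 10 (mod 11). Since this equals -1 (≡ 10), 6 is not a QR.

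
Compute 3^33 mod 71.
By repeated squaring mod 71: 3^{1}≡3, 3^{2}≡9, 3^{4}≡10, 3^{8}≡29, 3^{16}≡60, 3^{32}≡50. Then 3^{33} = 3^{32+1} ≡ 50 × 3 ≡ 8 mod 71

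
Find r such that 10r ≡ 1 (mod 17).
Since 17 is prime, by Fermat 10^(-1) ≡ 10^{15} ≡ 12 (mod 17). Verify: 10 × 12 = 120 ≡ 1 (mod 17)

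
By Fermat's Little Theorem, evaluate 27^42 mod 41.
By Fermat: 27^{40} ≡ 1 (mod 41). So 27^{42} = 27^{40} · 27^{2} ≡ 27^{2} ≡ 32 (mod 41)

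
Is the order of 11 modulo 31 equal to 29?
Powers of 11 mod 31: 11^1≡11, 11^2≡28, 11^3≡29, 11^4≡9, 11^5≡6, 11^6≡4, 11^7≡13, 11^8≡19, 11^9≡23, 11^10≡5, 11^11≡24, 11^12≡16, 11^13≡21, 11^14≡14, 11^15≡30, 11^16≡20, 11^17≡3, 11^18≡2, 11^19≡22, 11^20≡25, 11^21≡27, 11^22≡18, 11^23≡12, 11^24≡8, 11^25≡26, 11^26≡7, 11^27≡15, 11^28≡10, 11^29≡17, 11^30≡1. 11^29≡17≢1, so ord ≠ 29. No, the actual order is 30.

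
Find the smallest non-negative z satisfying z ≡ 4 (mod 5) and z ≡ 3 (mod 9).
M = 5 × 9 = 45. M₁ = 9, y₁ ≡ 4 (mod 5). M₂ = 5, y₂ ≡ 2 (mod 9). z = 4×9×4 + 3×5×2 ≡ 39 (mod 45)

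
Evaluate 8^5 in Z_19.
By repeated squaring (mod 19): 8^{1}≡8, 8^{2}≡7, 8^{4}≡11. Then 8^{5} = 8^{4+1} ≡ 11 × 8 ≡ 12 (mod 19)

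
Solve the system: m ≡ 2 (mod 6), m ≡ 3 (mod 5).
M = 6 × 5 = 30. M₁ = 5, y₁ ≡ 5 (mod 6). M₂ = 6, y₂ ≡ 1 (mod 5). m = 2×5×5 + 3×6×1 ≡ 8 (mod 30)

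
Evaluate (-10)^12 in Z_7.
Using Fermat: (-10)^{6} ≡ 1 (mod 7). 12 ≡ 0 (mod 6). So (-10)^{12} ≡ (-10)^{0} ≡ 1 (mod 7)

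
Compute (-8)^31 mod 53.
By repeated squaring mod 53: (-8)^{1}≡45, (-8)^{2}≡11, (-8)^{4}≡15, (-8)^{8}≡13, (-8)^{16}≡10. Then (-8)^{31} = (-8)^{16+8+4+2+1} ≡ 10 × 13 × 15 × 11 × 45 ≡ 14 mod 53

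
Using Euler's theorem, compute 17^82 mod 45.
By Euler: 17^{24} ≡ 1 (mod 45) since gcd(17, 45) = 1. 82 = 3×24 + 10. So 17^{82} ≡ 17^{10} ≡ 19 (mod 45)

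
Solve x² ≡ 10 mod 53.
The square roots of 10 mod 53 are 13 and 40. Verify: 13² = 169 ≡ 10 mod 53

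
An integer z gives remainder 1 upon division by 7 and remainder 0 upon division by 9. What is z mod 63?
M = 7 × 9 = 63. M₁ = 9, y₁ ≡ 4 mod 7. M₂ = 7, y₂ ≡ 4 mod 9. z = 1×9×4 + 0×7×4 ≡ 36 mod 63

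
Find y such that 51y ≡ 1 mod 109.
Since 109 is prime, by Fermat 51^(-1) ≡ 51^{107} ≡ 62 mod 109. Verify: 51 × 62 = 3162 ≡ 1 mod 109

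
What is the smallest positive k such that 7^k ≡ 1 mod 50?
Powers of 7 mod 50: 7^1≡7, 7^2≡49, 7^3≡43, 7^4≡1. So the order of 7 is 4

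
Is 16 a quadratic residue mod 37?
By Euler's criterion: 16^{18} ≡ 1 mod 37. Since this equals 1, 16 is a QR.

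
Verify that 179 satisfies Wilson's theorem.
(178)! mod 179 = 178. Since this equals -1 mod 179, Wilson confirms 179 is prime.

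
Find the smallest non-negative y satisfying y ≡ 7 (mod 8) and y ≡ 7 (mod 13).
M = 8 × 13 = 104. M₁ = 13, y₁ ≡ 5 (mod 8). M₂ = 8, y₂ ≡ 5 (mod 13). y = 7×13×5 + 7×8×5 ≡ 7 (mod 104)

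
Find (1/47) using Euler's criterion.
(1/47) = 1^{23} mod 47 = 1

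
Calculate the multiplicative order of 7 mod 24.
Powers of 7 mod 24: 7^1≡7, 7^2≡1. So the order of 7 is 2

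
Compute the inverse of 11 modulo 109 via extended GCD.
Extended GCD: 11(10) + 109(-1) = 1. So 11^(-1) ≡ 10 mod 109. Verify: 11 × 10 = 110 ≡ 1 mod 109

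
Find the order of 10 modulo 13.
Powers of 10 mod 13: 10^1≡10, 10^2≡9, 10^3≡12, 10^4≡3, 10^5≡4, 10^6≡1. So the order of 10 is 6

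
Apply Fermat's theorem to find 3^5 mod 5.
By Fermat: 3^{4} ≡ 1 mod 5. So 3^{5} = 3^{4} · 3^{1} ≡ 3^{1} ≡ 3 mod 5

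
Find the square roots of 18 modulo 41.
The square roots of 18 mod 41 are 10 and 31. Verify: 10² = 100 ≡ 18 (mod 41)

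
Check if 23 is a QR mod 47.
By Euler's criterion: 23^{23} ≡ 46 mod 47. Since this equals -1 (≡ 46), 23 is not a QR.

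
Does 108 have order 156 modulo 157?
108^{13} ≡ 1 (mod 157) and 13 < 156, so ord_157(108) = 13 ≠ 156 and 108 is not a primitive root.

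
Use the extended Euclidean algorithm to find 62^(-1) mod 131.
Extended GCD: 62(-19) + 131(9) = 1. So 62^(-1) ≡ -19 ≡ 112 (mod 131). Verify: 62 × 112 = 6944 ≡ 1 (mod 131)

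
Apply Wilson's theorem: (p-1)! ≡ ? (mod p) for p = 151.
By Wilson's theorem, (150)! ≡ -1 ≡ 150 (mod 151)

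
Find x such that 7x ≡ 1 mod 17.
Since 17 is prime, by Fermat 7^(-1) ≡ 7^{15} ≡ 5 mod 17. Verify: 7 × 5 = 35 ≡ 1 mod 17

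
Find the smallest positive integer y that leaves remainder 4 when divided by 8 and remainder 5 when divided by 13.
M = 8 × 13 = 104. M₁ = 13, y₁ ≡ 5 mod 8. M₂ = 8, y₂ ≡ 5 mod 13. y = 4×13×5 + 5×8×5 ≡ 44 mod 104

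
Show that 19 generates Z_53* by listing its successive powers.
19^1, 19^2, ..., 19^{52} mod 53: [19, 43, 22, 47, 45, 7, 27, 36, 48, 11, 50, 49, 30, 40, 18, 24, 32, 25, 51, 15, 20, 9, 12, 16, 39, 52, 34, 10, 31, 6, 8, 46, 26, 17, 5, 42, 3, 4, 23, 13, 35, 29, 21, 28, 2, 38, 33, 44, 41, 37, 14, 1]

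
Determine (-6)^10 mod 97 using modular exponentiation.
By repeated squaring mod 97: (-6)^{1}≡91, (-6)^{2}≡36, (-6)^{4}≡35, (-6)^{8}≡61. Then (-6)^{10} = (-6)^{8+2} ≡ 61 × 36 ≡ 62 mod 97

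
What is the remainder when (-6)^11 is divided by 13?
By repeated squaring mod 13: (-6)^{1}≡7, (-6)^{2}≡10, (-6)^{4}≡9, (-6)^{8}≡3. Then (-6)^{11} = (-6)^{8+2+1} ≡ 3 × 10 × 7 ≡ 2 mod 13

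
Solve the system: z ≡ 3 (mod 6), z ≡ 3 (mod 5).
M = 6 × 5 = 30. M₁ = 5, y₁ ≡ 5 (mod 6). M₂ = 6, y₂ ≡ 1 (mod 5). z = 3×5×5 + 3×6×1 ≡ 3 (mod 30)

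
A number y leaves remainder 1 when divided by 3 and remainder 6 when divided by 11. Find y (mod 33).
M = 3 × 11 = 33. M₁ = 11, y₁ ≡ 2 (mod 3). M₂ = 3, y₂ ≡ 4 (mod 11). y = 1×11×2 + 6×3×4 ≡ 28 (mod 33)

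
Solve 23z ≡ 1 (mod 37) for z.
Since 37 is prime, by Fermat 23^(-1) ≡ 23^{35} ≡ 29 (mod 37). Verify: 23 × 29 = 667 ≡ 1 (mod 37)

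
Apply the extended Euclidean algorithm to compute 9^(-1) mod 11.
Extended GCD: 9(5) + 11(-4) = 1. So 9^(-1) ≡ 5 (mod 11). Verify: 9 × 5 = 45 ≡ 1 (mod 11)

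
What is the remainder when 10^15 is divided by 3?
Using Fermat: 10^{2} ≡ 1 mod 3. 15 ≡ 1 mod 2. So 10^{15} ≡ 10^{1} ≡ 1 mod 3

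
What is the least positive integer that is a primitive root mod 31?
g = 3. For each prime q|30: 3^{15}≡30, 3^{10}≡25, 3^{6}≡16, none ≡ 1, so ord_31(3) = 30 and 3 is a primitive root.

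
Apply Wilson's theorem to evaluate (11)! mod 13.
(12)! = (11)! × (12) ≡ -1 mod 13. So (11)! ≡ -1 × (12)^(-1) ≡ (-1)×(-1) = 1 mod 13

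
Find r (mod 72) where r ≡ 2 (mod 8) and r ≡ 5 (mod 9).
M = 8 × 9 = 72. M₁ = 9, y₁ ≡ 1 (mod 8). M₂ = 8, y₂ ≡ 8 (mod 9). r = 2×9×1 + 5×8×8 ≡ 50 (mod 72)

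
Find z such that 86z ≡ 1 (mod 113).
Since 113 is prime, by Fermat 86^(-1) ≡ 86^{111} ≡ 46 (mod 113). Verify: 86 × 46 = 3956 ≡ 1 (mod 113)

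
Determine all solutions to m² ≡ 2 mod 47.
The square roots of 2 mod 47 are 7 and 40. Verify: 7² = 49 ≡ 2 mod 47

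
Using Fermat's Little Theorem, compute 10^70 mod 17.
By Fermat: 10^{16} ≡ 1 (mod 17). 70 = 4×16 + 6. So 10^{70} ≡ 10^{6} ≡ 9 (mod 17)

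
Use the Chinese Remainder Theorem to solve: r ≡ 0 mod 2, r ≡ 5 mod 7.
M = 2 × 7 = 14. M₁ = 7, y₁ ≡ 1 mod 2. M₂ = 2, y₂ ≡ 4 mod 7. r = 0×7×1 + 5×2×4 ≡ 12 mod 14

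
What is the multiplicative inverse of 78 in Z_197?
Since 197 is prime, by Fermat 78^(-1) ≡ 78^{195} ≡ 48 mod 197. Verify: 78 × 48 = 3744 ≡ 1 mod 197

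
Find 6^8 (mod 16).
By repeated squaring (mod 16): 6^{1}≡6, 6^{2}≡4, 6^{4}≡0, 6^{8}≡0. So 6^{8} ≡ 0 (mod 16)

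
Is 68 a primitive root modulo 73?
ord_73(68) divides 72. For each prime q|72: 68^{36}≡72, 68^{24}≡8, none ≡ 1. So 68 has order 72 and is a primitive root mod 73.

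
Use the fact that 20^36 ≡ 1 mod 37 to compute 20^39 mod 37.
By Fermat: 20^{36} ≡ 1 mod 37. So 20^{39} = 20^{36} · 20^{3} ≡ 20^{3} ≡ 8 mod 37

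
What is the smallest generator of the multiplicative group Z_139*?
g = 2. For each prime q|138: 2^{69}≡138, 2^{46}≡96, 2^{6}≡64, none ≡ 1, so ord_139(2) = 138 and 2 is a primitive root.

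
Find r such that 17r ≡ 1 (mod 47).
Since 47 is prime, by Fermat 17^(-1) ≡ 17^{45} ≡ 36 (mod 47). Verify: 17 × 36 = 612 ≡ 1 (mod 47)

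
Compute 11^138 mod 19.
Using Fermat: 11^{18} ≡ 1 mod 19. 138 ≡ 12 mod 18. So 11^{138} ≡ 11^{12} ≡ 1 mod 19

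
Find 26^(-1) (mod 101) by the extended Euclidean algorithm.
Extended GCD: 26(35) + 101(-9) = 1. So 26^(-1) ≡ 35 (mod 101). Verify: 26 × 35 = 910 ≡ 1 (mod 101)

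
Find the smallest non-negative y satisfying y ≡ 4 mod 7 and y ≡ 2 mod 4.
M = 7 × 4 = 28. M₁ = 4, y₁ ≡ 2 mod 7. M₂ = 7, y₂ ≡ 3 mod 4. y = 4×4×2 + 2×7×3 ≡ 18 mod 28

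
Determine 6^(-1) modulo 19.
Since 19 is prime, by Fermat 6^(-1) ≡ 6^{17} ≡ 16 (mod 19). Verify: 6 × 16 = 96 ≡ 1 (mod 19)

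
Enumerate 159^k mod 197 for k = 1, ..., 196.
159^1, 159^2, ..., 159^{196} mod 197: [159, 65, 91, 88, 5, 7, 128, 61, 46, 25, 35, 49, 108, 33, 125, 175, 48, 146, 165, 34, 87, 43, 139, 37, 170, 41, 18, 104, 185, 62, 8, 90, 126, 137, 113, 40, 56, 39, 94, 171, 3, 83, 195, 76, 67, 15, 21, 187, 183, 138, 75, 105, 147, 127, 99, 178, 131, 144, 44, 101, 102, 64, 129, 23, 111, 116, 123, 54, 115, 161, 186, 24, 73, 181, 17, 142, 120, 168, 117, 85, 119, 9, 52, 191, 31, 4, 45, 63, 167, 155, 20, 28, 118, 47, 184, 100, 140, 196, 38, 132, 106, 109, 192, 190, 69, 136, 151, 172, 162, 148, 89, 164, 72, 22, 149, 51, 32, 163, 110, 154, 58, 160, 27, 156, 179, 93, 12, 135, 189, 107, 71, 60, 84, 157, 141, 158, 103, 26, 194, 114, 2, 121, 130, 182, 176, 10, 14, 59, 122, 92, 50, 70, 98, 19, 66, 53, 153, 96, 95, 133, 68, 174, 86, 81, 74, 143, 82, 36, 11, 173, 124, 16, 180, 55, 77, 29, 80, 112, 78, 188, 145, 6, 166, 193, 152, 134, 30, 42, 177, 169, 79, 150, 13, 97, 57, 1]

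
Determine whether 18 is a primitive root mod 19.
18^{2} ≡ 1 (mod 19) and 2 < 18, so ord_19(18) = 2 ≠ 18 and 18 is not a primitive root.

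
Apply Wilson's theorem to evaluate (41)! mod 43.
(42)! = (41)! × (42) ≡ -1 mod 43. So (41)! ≡ -1 × (42)^(-1) ≡ (-1)×(-1) = 1 mod 43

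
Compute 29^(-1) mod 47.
Since 47 is prime, by Fermat 29^(-1) ≡ 29^{45} ≡ 13 mod 47. Verify: 29 × 13 = 377 ≡ 1 mod 47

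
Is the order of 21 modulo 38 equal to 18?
Powers of 21 mod 38: 21^1≡21, 21^2≡23, 21^3≡27, 21^4≡35, 21^5≡13, 21^6≡7, 21^7≡33, 21^8≡9, 21^9≡37, 21^10≡17, 21^11≡15, 21^12≡11, 21^13≡3, 21^14≡25, 21^15≡31, 21^16≡5, 21^17≡29, 21^18≡1. First k with 21^k≡1 is k=18. Yes, ord_38(21) = 18.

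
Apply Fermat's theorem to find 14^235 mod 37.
By Fermat: 14^{36} ≡ 1 mod 37. 235 ≡ 19 mod 36. So 14^{235} ≡ 14^{19} ≡ 23 mod 37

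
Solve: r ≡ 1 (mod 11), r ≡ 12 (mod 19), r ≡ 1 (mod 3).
M = 11 × 19 × 3 = 627. M₁ = 57, y₁ ≡ 6 (mod 11). M₂ = 33, y₂ ≡ 15 (mod 19). M₃ = 209, y₃ ≡ 2 (mod 3). r = 1×57×6 + 12×33×15 + 1×209×2 ≡ 430 (mod 627)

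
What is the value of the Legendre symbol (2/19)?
(2/19) = 2^{9} mod 19 = -1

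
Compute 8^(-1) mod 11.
Since 11 is prime, by Fermat 8^(-1) ≡ 8^{9} ≡ 7 mod 11. Verify: 8 × 7 = 56 ≡ 1 mod 11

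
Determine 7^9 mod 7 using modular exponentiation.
By repeated squaring (mod 7): 7^{1}≡0, 7^{2}≡0, 7^{4}≡0, 7^{8}≡0. Then 7^{9} = 7^{8+1} ≡ 0 × 0 ≡ 0 (mod 7)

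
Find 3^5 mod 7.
By repeated squaring mod 7: 3^{1}≡3, 3^{2}≡2, 3^{4}≡4. Then 3^{5} = 3^{4+1} ≡ 4 × 3 ≡ 5 mod 7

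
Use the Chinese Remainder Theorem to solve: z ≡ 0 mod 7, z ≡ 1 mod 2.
M = 7 × 2 = 14. M₁ = 2, y₁ ≡ 4 mod 7. M₂ = 7, y₂ ≡ 1 mod 2. z = 0×2×4 + 1×7×1 ≡ 7 mod 14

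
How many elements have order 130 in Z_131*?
A prime p has φ(p-1) primitive roots; here φ(130) = 48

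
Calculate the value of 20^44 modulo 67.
By repeated squaring mod 67: 20^{1}≡20, 20^{2}≡65, 20^{4}≡4, 20^{8}≡16, 20^{16}≡55, 20^{32}≡10. Then 20^{44} = 20^{32+8+4} ≡ 10 × 16 × 4 ≡ 37 mod 67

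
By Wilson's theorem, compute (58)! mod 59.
By Wilson's theorem, (58)! ≡ -1 ≡ 58 mod 59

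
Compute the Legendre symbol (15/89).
(15/89) = 15^{44} mod 89 = -1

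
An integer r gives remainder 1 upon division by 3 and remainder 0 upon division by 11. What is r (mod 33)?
M = 3 × 11 = 33. M₁ = 11, y₁ ≡ 2 (mod 3). M₂ = 3, y₂ ≡ 4 (mod 11). r = 1×11×2 + 0×3×4 ≡ 22 (mod 33)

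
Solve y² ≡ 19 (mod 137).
The square roots of 19 mod 137 are 108 and 29. Verify: 108² = 11664 ≡ 19 (mod 137)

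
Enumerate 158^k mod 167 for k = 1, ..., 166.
158^1, 158^2, ..., 158^{166} mod 167: [158, 81, 106, 48, 69, 47, 78, 133, 139, 85, 70, 38, 159, 72, 20, 154, 117, 116, 125, 44, 105, 57, 155, 108, 30, 64, 92, 7, 104, 66, 74, 2, 149, 162, 45, 96, 138, 94, 156, 99, 111, 3, 140, 76, 151, 144, 40, 141, 67, 65, 83, 88, 43, 114, 143, 49, 60, 128, 17, 14, 41, 132, 148, 4, 131, 157, 90, 25, 109, 21, 145, 31, 55, 6, 113, 152, 135, 121, 80, 115, 134, 130, 166, 9, 86, 61, 119, 98, 120, 89, 34, 28, 82, 97, 129, 8, 95, 147, 13, 50, 51, 42, 123, 62, 110, 12, 59, 137, 103, 75, 160, 63, 101, 93, 165, 18, 5, 122, 71, 29, 73, 11, 68, 56, 164, 27, 91, 16, 23, 127, 26, 100, 102, 84, 79, 124, 53, 24, 118, 107, 39, 150, 153, 126, 35, 19, 163, 36, 10, 77, 142, 58, 146, 22, 136, 112, 161, 54, 15, 32, 46, 87, 52, 33, 37, 1]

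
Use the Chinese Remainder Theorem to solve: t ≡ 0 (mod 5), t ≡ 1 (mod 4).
M = 5 × 4 = 20. M₁ = 4, y₁ ≡ 4 (mod 5). M₂ = 5, y₂ ≡ 1 (mod 4). t = 0×4×4 + 1×5×1 ≡ 5 (mod 20)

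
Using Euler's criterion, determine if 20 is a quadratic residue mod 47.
By Euler's criterion: 20^{23} ≡ 46 (mod 47). Since this equals -1 (≡ 46), 20 is not a QR.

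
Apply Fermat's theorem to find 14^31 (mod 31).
By Fermat: 14^{30} ≡ 1 (mod 31). So 14^{31} = 14^{30} · 14^{1} ≡ 14^{1} ≡ 14 (mod 31)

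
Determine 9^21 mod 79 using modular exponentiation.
By repeated squaring (mod 79): 9^{1}≡9, 9^{2}≡2, 9^{4}≡4, 9^{8}≡16, 9^{16}≡19. Then 9^{21} = 9^{16+4+1} ≡ 19 × 4 × 9 ≡ 52 (mod 79)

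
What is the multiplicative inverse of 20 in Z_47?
Since 47 is prime, by Fermat 20^(-1) ≡ 20^{45} ≡ 40 (mod 47). Verify: 20 × 40 = 800 ≡ 1 (mod 47)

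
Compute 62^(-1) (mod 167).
Since 167 is prime, by Fermat 62^(-1) ≡ 62^{165} ≡ 132 (mod 167). Verify: 62 × 132 = 8184 ≡ 1 (mod 167)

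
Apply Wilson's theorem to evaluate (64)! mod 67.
(66)! = (64)! × (65) × (66) ≡ -1 mod 67. So (64)! ≡ -1 × [(66)(65)]^(-1) ≡ 33 mod 67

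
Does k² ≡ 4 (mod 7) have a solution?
By Euler's criterion: 4^{3} ≡ 1 (mod 7). Since this equals 1, 4 is a QR.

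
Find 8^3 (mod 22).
8^{3} = 512 ≡ 6 (mod 22)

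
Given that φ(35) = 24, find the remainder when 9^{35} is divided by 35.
By Euler: 9^{24} ≡ 1 mod 35 since gcd(9, 35) = 1. 35 = 1×24 + 11. So 9^{35} ≡ 9^{11} ≡ 4 mod 35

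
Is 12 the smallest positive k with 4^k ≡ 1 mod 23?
Powers of 4 mod 23: 4^1≡4, 4^2≡16, 4^3≡18, 4^4≡3, 4^5≡12, 4^6≡2, 4^7≡8, 4^8≡9, 4^9≡13, 4^10≡6, 4^11≡1. Already 4^11≡1, so the order is 11 < 12. No, the actual order is 11.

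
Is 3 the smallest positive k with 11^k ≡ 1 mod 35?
Powers of 11 mod 35: 11^1≡11, 11^2≡16, 11^3≡1. First k with 11^k≡1 is k=3. Yes, ord_35(11) = 3.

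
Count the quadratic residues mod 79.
The squaring map on Z_79* is 2-to-1, so there are (78)/2 = 39 QRs.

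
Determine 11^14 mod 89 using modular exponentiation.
By repeated squaring mod 89: 11^{1}≡11, 11^{2}≡32, 11^{4}≡45, 11^{8}≡67. Then 11^{14} = 11^{8+4+2} ≡ 67 × 45 × 32 ≡ 4 mod 89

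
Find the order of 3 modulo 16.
Powers of 3 mod 16: 3^1≡3, 3^2≡9, 3^3≡11, 3^4≡1. ord_16(3) = 4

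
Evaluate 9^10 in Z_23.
By repeated squaring (mod 23): 9^{1}≡9, 9^{2}≡12, 9^{4}≡6, 9^{8}≡13. Then 9^{10} = 9^{8+2} ≡ 13 × 12 ≡ 18 (mod 23)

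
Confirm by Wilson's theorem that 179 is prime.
(178)! mod 179 = 178. Since this equals -1 (mod 179), Wilson confirms 179 is prime.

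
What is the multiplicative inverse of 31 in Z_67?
Since 67 is prime, by Fermat 31^(-1) ≡ 31^{65} ≡ 13 mod 67. Verify: 31 × 13 = 403 ≡ 1 mod 67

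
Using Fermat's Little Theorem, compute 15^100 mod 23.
By Fermat: 15^{22} ≡ 1 (mod 23). 100 = 4×22 + 12. So 15^{100} ≡ 15^{12} ≡ 8 (mod 23)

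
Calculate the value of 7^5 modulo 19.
By repeated squaring (mod 19): 7^{1}≡7, 7^{2}≡11, 7^{4}≡7. Then 7^{5} = 7^{4+1} ≡ 7 × 7 ≡ 11 (mod 19)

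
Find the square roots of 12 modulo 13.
The square roots of 12 mod 13 are 8 and 5. Verify: 8² = 64 ≡ 12 mod 13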